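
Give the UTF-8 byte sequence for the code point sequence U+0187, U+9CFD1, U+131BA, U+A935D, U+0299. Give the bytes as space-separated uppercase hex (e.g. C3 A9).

C6 87 F2 9C BF 91 F0 93 86 BA F2 A9 8D 9D CA 99

U+0187: 2-byte form → C6 87.
U+9CFD1: 4-byte form → F2 9C BF 91.
U+131BA: 4-byte form → F0 93 86 BA.
U+A935D: 4-byte form → F2 A9 8D 9D.
U+0299: 2-byte form → CA 99.
Concatenated (16 bytes): C6 87 F2 9C BF 91 F0 93 86 BA F2 A9 8D 9D CA 99.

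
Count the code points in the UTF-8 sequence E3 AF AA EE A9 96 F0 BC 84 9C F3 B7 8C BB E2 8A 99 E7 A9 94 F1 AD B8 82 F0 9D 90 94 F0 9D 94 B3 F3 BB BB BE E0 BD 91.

Byte at offset 0: 0xE3 = 11100011 → 3-byte char (#1). Advance 3.
Byte at offset 3: 0xEE = 11101110 → 3-byte char (#2). Advance 3.
Byte at offset 6: 0xF0 = 11110000 → 4-byte char (#3). Advance 4.
Byte at offset 10: 0xF3 = 11110011 → 4-byte char (#4). Advance 4.
Byte at offset 14: 0xE2 = 11100010 → 3-byte char (#5). Advance 3.
Byte at offset 17: 0xE7 = 11100111 → 3-byte char (#6). Advance 3.
Byte at offset 20: 0xF1 = 11110001 → 4-byte char (#7). Advance 4.
Byte at offset 24: 0xF0 = 11110000 → 4-byte char (#8). Advance 4.
Byte at offset 28: 0xF0 = 11110000 → 4-byte char (#9). Advance 4.
Byte at offset 32: 0xF3 = 11110011 → 4-byte char (#10). Advance 4.
Byte at offset 36: 0xE0 = 11100000 → 3-byte char (#11). Advance 3.
Reached end at offset 39 after 11 code points.

11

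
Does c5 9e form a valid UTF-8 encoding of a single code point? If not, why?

valid

Leading byte 0xC5 = 11000101 → 2-byte form.
Continuation bytes 0x9E=10011110 all match 10xxxxxx.
Decoded value 0x15E is ≥ 0x80 (shortest form) and not a surrogate.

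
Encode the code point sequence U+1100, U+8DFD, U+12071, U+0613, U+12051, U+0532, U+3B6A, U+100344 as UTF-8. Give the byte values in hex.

U+1100: 3-byte form → E1 84 80.
U+8DFD: 3-byte form → E8 B7 BD.
U+12071: 4-byte form → F0 92 81 B1.
U+0613: 2-byte form → D8 93.
U+12051: 4-byte form → F0 92 81 91.
U+0532: 2-byte form → D4 B2.
U+3B6A: 3-byte form → E3 AD AA.
U+100344: 4-byte form → F4 80 8D 84.
Concatenated (25 bytes): E1 84 80 E8 B7 BD F0 92 81 B1 D8 93 F0 92 81 91 D4 B2 E3 AD AA F4 80 8D 84.

E1 84 80 E8 B7 BD F0 92 81 B1 D8 93 F0 92 81 91 D4 B2 E3 AD AA F4 80 8D 84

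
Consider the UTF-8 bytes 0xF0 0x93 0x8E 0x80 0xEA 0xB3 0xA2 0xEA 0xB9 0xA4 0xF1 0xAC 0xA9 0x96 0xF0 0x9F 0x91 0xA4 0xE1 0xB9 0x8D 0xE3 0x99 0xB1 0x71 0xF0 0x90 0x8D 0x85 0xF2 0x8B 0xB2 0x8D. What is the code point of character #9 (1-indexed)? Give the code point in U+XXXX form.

U+10345

Offset 0: leading byte 0xF0 = 11110000 → 4-byte char #1 = F0 93 8E 80.
Offset 4: leading byte 0xEA = 11101010 → 3-byte char #2 = EA B3 A2.
Offset 7: leading byte 0xEA = 11101010 → 3-byte char #3 = EA B9 A4.
Offset 10: leading byte 0xF1 = 11110001 → 4-byte char #4 = F1 AC A9 96.
Offset 14: leading byte 0xF0 = 11110000 → 4-byte char #5 = F0 9F 91 A4.
Offset 18: leading byte 0xE1 = 11100001 → 3-byte char #6 = E1 B9 8D.
Offset 21: leading byte 0xE3 = 11100011 → 3-byte char #7 = E3 99 B1.
Offset 24: leading byte 0x71 = 01110001 → 1-byte char #8 = 71.
Offset 25: leading byte 0xF0 = 11110000 → 4-byte char #9 = F0 90 8D 85.
Leading byte 0xF0 = 11110000 matches 11110xxx → 4-byte sequence.
Byte 1: 0xF0 = 11110000, payload 000 (3 bits).
Byte 2: 0x90 = 10010000 (10xxxxxx ✓), payload 010000.
Byte 3: 0x8D = 10001101 (10xxxxxx ✓), payload 001101.
Byte 4: 0x85 = 10000101 (10xxxxxx ✓), payload 000101.
Concatenate: 000010000001101000101 = 0x10345 (21 bits → U+10345).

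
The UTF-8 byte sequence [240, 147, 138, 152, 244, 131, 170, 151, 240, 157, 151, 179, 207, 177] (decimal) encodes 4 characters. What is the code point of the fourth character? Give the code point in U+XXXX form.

Offset 0: leading byte 0xF0 = 11110000 → 4-byte char #1 = F0 93 8A 98.
Offset 4: leading byte 0xF4 = 11110100 → 4-byte char #2 = F4 83 AA 97.
Offset 8: leading byte 0xF0 = 11110000 → 4-byte char #3 = F0 9D 97 B3.
Offset 12: leading byte 0xCF = 11001111 → 2-byte char #4 = CF B1.
Leading byte 0xCF = 11001111 matches 110xxxxx → 2-byte sequence.
Byte 1: 0xCF = 11001111, payload 01111 (5 bits).
Byte 2: 0xB1 = 10110001 (10xxxxxx ✓), payload 110001.
Concatenate: 01111110001 = 0x3F1 (11 bits → U+03F1).

U+03F1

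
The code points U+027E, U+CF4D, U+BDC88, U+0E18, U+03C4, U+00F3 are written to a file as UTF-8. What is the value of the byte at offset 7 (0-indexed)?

0xB2

U+027E → 2-byte form C9 BE at offsets 0–1.
U+CF4D → 3-byte form EC BD 8D at offsets 2–4.
U+BDC88 → 4-byte form F2 BD B2 88 at offsets 5–8.
Offset 7 falls in char 3's range; it's byte 3 of F2 BD B2 88 = 0xB2.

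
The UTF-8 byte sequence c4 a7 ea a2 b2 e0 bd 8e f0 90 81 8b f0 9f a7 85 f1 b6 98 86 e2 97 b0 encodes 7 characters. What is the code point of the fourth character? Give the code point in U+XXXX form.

Offset 0: leading byte 0xC4 = 11000100 → 2-byte char #1 = C4 A7.
Offset 2: leading byte 0xEA = 11101010 → 3-byte char #2 = EA A2 B2.
Offset 5: leading byte 0xE0 = 11100000 → 3-byte char #3 = E0 BD 8E.
Offset 8: leading byte 0xF0 = 11110000 → 4-byte char #4 = F0 90 81 8B.
Leading byte 0xF0 = 11110000 matches 11110xxx → 4-byte sequence.
Byte 1: 0xF0 = 11110000, payload 000 (3 bits).
Byte 2: 0x90 = 10010000 (10xxxxxx ✓), payload 010000.
Byte 3: 0x81 = 10000001 (10xxxxxx ✓), payload 000001.
Byte 4: 0x8B = 10001011 (10xxxxxx ✓), payload 001011.
Concatenate: 000010000000001001011 = 0x1004B (21 bits → U+1004B).

U+1004B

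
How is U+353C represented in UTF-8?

E3 94 BC

U+353C = 0x353C = 13628 decimal. In range U+0800–U+FFFF → 3-byte form: 1110xxxx 10xxxxxx 10xxxxxx.
Binary (16 bits): 0011010100111100.
Split 4+6+6: 0011 | 010100 | 111100.
Byte 1: 11100011 = 0xE3.
Byte 2: 10010100 = 0x94.
Byte 3: 10111100 = 0xBC.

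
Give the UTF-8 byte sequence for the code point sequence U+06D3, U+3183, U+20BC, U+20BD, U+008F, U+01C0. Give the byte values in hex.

DB 93 E3 86 83 E2 82 BC E2 82 BD C2 8F C7 80

U+06D3: 2-byte form → DB 93.
U+3183: 3-byte form → E3 86 83.
U+20BC: 3-byte form → E2 82 BC.
U+20BD: 3-byte form → E2 82 BD.
U+008F: 2-byte form → C2 8F.
U+01C0: 2-byte form → C7 80.
Concatenated (15 bytes): DB 93 E3 86 83 E2 82 BC E2 82 BD C2 8F C7 80.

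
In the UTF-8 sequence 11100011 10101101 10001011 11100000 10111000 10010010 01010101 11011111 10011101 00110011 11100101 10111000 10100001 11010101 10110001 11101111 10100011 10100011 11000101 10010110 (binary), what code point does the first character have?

U+3B4B

Offset 0: leading byte 0xE3 = 11100011 → 3-byte char #1 = E3 AD 8B.
Leading byte 0xE3 = 11100011 matches 1110xxxx → 3-byte sequence.
Byte 1: 0xE3 = 11100011, payload 0011 (4 bits).
Byte 2: 0xAD = 10101101 (10xxxxxx ✓), payload 101101.
Byte 3: 0x8B = 10001011 (10xxxxxx ✓), payload 001011.
Concatenate: 0011101101001011 = 0x3B4B (16 bits → U+3B4B).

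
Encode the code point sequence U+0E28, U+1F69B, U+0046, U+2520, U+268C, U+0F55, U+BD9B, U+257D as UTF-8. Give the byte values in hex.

E0 B8 A8 F0 9F 9A 9B 46 E2 94 A0 E2 9A 8C E0 BD 95 EB B6 9B E2 95 BD

U+0E28: 3-byte form → E0 B8 A8.
U+1F69B: 4-byte form → F0 9F 9A 9B.
U+0046: 1-byte form → 46.
U+2520: 3-byte form → E2 94 A0.
U+268C: 3-byte form → E2 9A 8C.
U+0F55: 3-byte form → E0 BD 95.
U+BD9B: 3-byte form → EB B6 9B.
U+257D: 3-byte form → E2 95 BD.
Concatenated (23 bytes): E0 B8 A8 F0 9F 9A 9B 46 E2 94 A0 E2 9A 8C E0 BD 95 EB B6 9B E2 95 BD.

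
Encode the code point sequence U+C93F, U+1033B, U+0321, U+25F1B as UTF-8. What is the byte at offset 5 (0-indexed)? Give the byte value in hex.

0x8C

U+C93F → 3-byte form EC A4 BF at offsets 0–2.
U+1033B → 4-byte form F0 90 8C BB at offsets 3–6.
Offset 5 falls in char 2's range; it's byte 3 of F0 90 8C BB = 0x8C.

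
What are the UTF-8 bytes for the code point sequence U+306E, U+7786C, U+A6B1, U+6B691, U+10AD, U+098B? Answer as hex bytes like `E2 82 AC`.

E3 81 AE F1 B7 A1 AC EA 9A B1 F1 AB 9A 91 E1 82 AD E0 A6 8B

U+306E: 3-byte form → E3 81 AE.
U+7786C: 4-byte form → F1 B7 A1 AC.
U+A6B1: 3-byte form → EA 9A B1.
U+6B691: 4-byte form → F1 AB 9A 91.
U+10AD: 3-byte form → E1 82 AD.
U+098B: 3-byte form → E0 A6 8B.
Concatenated (20 bytes): E3 81 AE F1 B7 A1 AC EA 9A B1 F1 AB 9A 91 E1 82 AD E0 A6 8B.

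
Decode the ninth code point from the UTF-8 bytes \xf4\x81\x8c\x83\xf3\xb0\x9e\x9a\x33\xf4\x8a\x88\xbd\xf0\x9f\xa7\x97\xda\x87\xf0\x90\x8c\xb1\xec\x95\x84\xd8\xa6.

U+0626

Offset 0: leading byte 0xF4 = 11110100 → 4-byte char #1 = F4 81 8C 83.
Offset 4: leading byte 0xF3 = 11110011 → 4-byte char #2 = F3 B0 9E 9A.
Offset 8: leading byte 0x33 = 00110011 → 1-byte char #3 = 33.
Offset 9: leading byte 0xF4 = 11110100 → 4-byte char #4 = F4 8A 88 BD.
Offset 13: leading byte 0xF0 = 11110000 → 4-byte char #5 = F0 9F A7 97.
Offset 17: leading byte 0xDA = 11011010 → 2-byte char #6 = DA 87.
Offset 19: leading byte 0xF0 = 11110000 → 4-byte char #7 = F0 90 8C B1.
Offset 23: leading byte 0xEC = 11101100 → 3-byte char #8 = EC 95 84.
Offset 26: leading byte 0xD8 = 11011000 → 2-byte char #9 = D8 A6.
Leading byte 0xD8 = 11011000 matches 110xxxxx → 2-byte sequence.
Byte 1: 0xD8 = 11011000, payload 11000 (5 bits).
Byte 2: 0xA6 = 10100110 (10xxxxxx ✓), payload 100110.
Concatenate: 11000100110 = 0x626 (11 bits → U+0626).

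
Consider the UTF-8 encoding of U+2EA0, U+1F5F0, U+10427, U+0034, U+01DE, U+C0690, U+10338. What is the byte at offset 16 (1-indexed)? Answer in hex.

0x80

1-indexed offset 16 is 0-indexed offset 15.
U+2EA0 → 3-byte form E2 BA A0 at offsets 0–2.
U+1F5F0 → 4-byte form F0 9F 97 B0 at offsets 3–6.
U+10427 → 4-byte form F0 90 90 A7 at offsets 7–10.
U+0034 → 1-byte form 34 at offsets 11–11.
U+01DE → 2-byte form C7 9E at offsets 12–13.
U+C0690 → 4-byte form F3 80 9A 90 at offsets 14–17.
Offset 15 falls in char 6's range; it's byte 2 of F3 80 9A 90 = 0x80.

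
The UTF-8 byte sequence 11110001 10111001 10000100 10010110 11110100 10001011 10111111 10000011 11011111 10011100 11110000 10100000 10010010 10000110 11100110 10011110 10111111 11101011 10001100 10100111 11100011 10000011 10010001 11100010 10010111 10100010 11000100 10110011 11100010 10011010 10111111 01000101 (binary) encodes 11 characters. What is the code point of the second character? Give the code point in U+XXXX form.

Offset 0: leading byte 0xF1 = 11110001 → 4-byte char #1 = F1 B9 84 96.
Offset 4: leading byte 0xF4 = 11110100 → 4-byte char #2 = F4 8B BF 83.
Leading byte 0xF4 = 11110100 matches 11110xxx → 4-byte sequence.
Byte 1: 0xF4 = 11110100, payload 100 (3 bits).
Byte 2: 0x8B = 10001011 (10xxxxxx ✓), payload 001011.
Byte 3: 0xBF = 10111111 (10xxxxxx ✓), payload 111111.
Byte 4: 0x83 = 10000011 (10xxxxxx ✓), payload 000011.
Concatenate: 100001011111111000011 = 0x10BFC3 (21 bits → U+10BFC3).

U+10BFC3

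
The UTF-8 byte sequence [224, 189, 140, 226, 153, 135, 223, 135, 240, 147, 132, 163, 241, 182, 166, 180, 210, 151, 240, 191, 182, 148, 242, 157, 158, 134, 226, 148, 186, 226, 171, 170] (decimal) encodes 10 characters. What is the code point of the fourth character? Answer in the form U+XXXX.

U+13123

Offset 0: leading byte 0xE0 = 11100000 → 3-byte char #1 = E0 BD 8C.
Offset 3: leading byte 0xE2 = 11100010 → 3-byte char #2 = E2 99 87.
Offset 6: leading byte 0xDF = 11011111 → 2-byte char #3 = DF 87.
Offset 8: leading byte 0xF0 = 11110000 → 4-byte char #4 = F0 93 84 A3.
Leading byte 0xF0 = 11110000 matches 11110xxx → 4-byte sequence.
Byte 1: 0xF0 = 11110000, payload 000 (3 bits).
Byte 2: 0x93 = 10010011 (10xxxxxx ✓), payload 010011.
Byte 3: 0x84 = 10000100 (10xxxxxx ✓), payload 000100.
Byte 4: 0xA3 = 10100011 (10xxxxxx ✓), payload 100011.
Concatenate: 000010011000100100011 = 0x13123 (21 bits → U+13123).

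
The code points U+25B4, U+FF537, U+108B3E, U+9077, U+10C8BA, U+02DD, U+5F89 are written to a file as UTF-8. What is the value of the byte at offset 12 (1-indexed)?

0xE9

1-indexed offset 12 is 0-indexed offset 11.
U+25B4 → 3-byte form E2 96 B4 at offsets 0–2.
U+FF537 → 4-byte form F3 BF 94 B7 at offsets 3–6.
U+108B3E → 4-byte form F4 88 AC BE at offsets 7–10.
U+9077 → 3-byte form E9 81 B7 at offsets 11–13.
Offset 11 falls in char 4's range; it's byte 1 of E9 81 B7 = 0xE9.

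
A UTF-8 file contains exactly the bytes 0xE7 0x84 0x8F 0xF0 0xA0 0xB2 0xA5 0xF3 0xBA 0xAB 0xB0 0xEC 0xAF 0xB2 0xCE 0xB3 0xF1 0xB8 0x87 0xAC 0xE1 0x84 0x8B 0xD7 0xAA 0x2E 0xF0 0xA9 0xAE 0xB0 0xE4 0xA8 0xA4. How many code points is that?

11

Byte at offset 0: 0xE7 = 11100111 → 3-byte char (#1). Advance 3.
Byte at offset 3: 0xF0 = 11110000 → 4-byte char (#2). Advance 4.
Byte at offset 7: 0xF3 = 11110011 → 4-byte char (#3). Advance 4.
Byte at offset 11: 0xEC = 11101100 → 3-byte char (#4). Advance 3.
Byte at offset 14: 0xCE = 11001110 → 2-byte char (#5). Advance 2.
Byte at offset 16: 0xF1 = 11110001 → 4-byte char (#6). Advance 4.
Byte at offset 20: 0xE1 = 11100001 → 3-byte char (#7). Advance 3.
Byte at offset 23: 0xD7 = 11010111 → 2-byte char (#8). Advance 2.
Byte at offset 25: 0x2E = 00101110 → 1-byte char (#9). Advance 1.
Byte at offset 26: 0xF0 = 11110000 → 4-byte char (#10). Advance 4.
Byte at offset 30: 0xE4 = 11100100 → 3-byte char (#11). Advance 3.
Reached end at offset 33 after 11 code points.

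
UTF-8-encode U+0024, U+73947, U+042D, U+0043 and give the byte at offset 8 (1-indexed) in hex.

1-indexed offset 8 is 0-indexed offset 7.
U+0024 → 1-byte form 24 at offsets 0–0.
U+73947 → 4-byte form F1 B3 A5 87 at offsets 1–4.
U+042D → 2-byte form D0 AD at offsets 5–6.
U+0043 → 1-byte form 43 at offsets 7–7.
Offset 7 falls in char 4's range; it's byte 1 of 43 = 0x43.

0x43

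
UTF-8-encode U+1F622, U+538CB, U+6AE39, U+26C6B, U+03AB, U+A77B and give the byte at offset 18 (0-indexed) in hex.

0xEA

U+1F622 → 4-byte form F0 9F 98 A2 at offsets 0–3.
U+538CB → 4-byte form F1 93 A3 8B at offsets 4–7.
U+6AE39 → 4-byte form F1 AA B8 B9 at offsets 8–11.
U+26C6B → 4-byte form F0 A6 B1 AB at offsets 12–15.
U+03AB → 2-byte form CE AB at offsets 16–17.
U+A77B → 3-byte form EA 9D BB at offsets 18–20.
Offset 18 falls in char 6's range; it's byte 1 of EA 9D BB = 0xEA.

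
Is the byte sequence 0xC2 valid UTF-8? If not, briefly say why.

Leading byte 0xC2 = 11000010 → 2-byte form, but only 1 byte is present.

invalid (sequence truncated)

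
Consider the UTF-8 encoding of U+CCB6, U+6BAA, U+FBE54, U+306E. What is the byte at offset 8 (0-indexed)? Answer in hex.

0xB9

U+CCB6 → 3-byte form EC B2 B6 at offsets 0–2.
U+6BAA → 3-byte form E6 AE AA at offsets 3–5.
U+FBE54 → 4-byte form F3 BB B9 94 at offsets 6–9.
Offset 8 falls in char 3's range; it's byte 3 of F3 BB B9 94 = 0xB9.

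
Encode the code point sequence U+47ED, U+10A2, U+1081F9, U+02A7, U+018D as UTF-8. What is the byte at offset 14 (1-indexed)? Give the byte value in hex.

0x8D

1-indexed offset 14 is 0-indexed offset 13.
U+47ED → 3-byte form E4 9F AD at offsets 0–2.
U+10A2 → 3-byte form E1 82 A2 at offsets 3–5.
U+1081F9 → 4-byte form F4 88 87 B9 at offsets 6–9.
U+02A7 → 2-byte form CA A7 at offsets 10–11.
U+018D → 2-byte form C6 8D at offsets 12–13.
Offset 13 falls in char 5's range; it's byte 2 of C6 8D = 0x8D.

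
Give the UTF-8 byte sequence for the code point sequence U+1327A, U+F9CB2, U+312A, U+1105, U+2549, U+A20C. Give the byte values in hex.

F0 93 89 BA F3 B9 B2 B2 E3 84 AA E1 84 85 E2 95 89 EA 88 8C

U+1327A: 4-byte form → F0 93 89 BA.
U+F9CB2: 4-byte form → F3 B9 B2 B2.
U+312A: 3-byte form → E3 84 AA.
U+1105: 3-byte form → E1 84 85.
U+2549: 3-byte form → E2 95 89.
U+A20C: 3-byte form → EA 88 8C.
Concatenated (20 bytes): F0 93 89 BA F3 B9 B2 B2 E3 84 AA E1 84 85 E2 95 89 EA 88 8C.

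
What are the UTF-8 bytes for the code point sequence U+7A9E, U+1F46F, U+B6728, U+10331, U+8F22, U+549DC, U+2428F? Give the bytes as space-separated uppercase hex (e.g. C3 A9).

U+7A9E: 3-byte form → E7 AA 9E.
U+1F46F: 4-byte form → F0 9F 91 AF.
U+B6728: 4-byte form → F2 B6 9C A8.
U+10331: 4-byte form → F0 90 8C B1.
U+8F22: 3-byte form → E8 BC A2.
U+549DC: 4-byte form → F1 94 A7 9C.
U+2428F: 4-byte form → F0 A4 8A 8F.
Concatenated (26 bytes): E7 AA 9E F0 9F 91 AF F2 B6 9C A8 F0 90 8C B1 E8 BC A2 F1 94 A7 9C F0 A4 8A 8F.

E7 AA 9E F0 9F 91 AF F2 B6 9C A8 F0 90 8C B1 E8 BC A2 F1 94 A7 9C F0 A4 8A 8F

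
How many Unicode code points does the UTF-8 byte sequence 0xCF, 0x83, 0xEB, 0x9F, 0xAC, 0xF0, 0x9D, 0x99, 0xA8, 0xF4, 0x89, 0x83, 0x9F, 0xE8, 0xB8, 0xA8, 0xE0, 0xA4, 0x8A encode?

6

Byte at offset 0: 0xCF = 11001111 → 2-byte char (#1). Advance 2.
Byte at offset 2: 0xEB = 11101011 → 3-byte char (#2). Advance 3.
Byte at offset 5: 0xF0 = 11110000 → 4-byte char (#3). Advance 4.
Byte at offset 9: 0xF4 = 11110100 → 4-byte char (#4). Advance 4.
Byte at offset 13: 0xE8 = 11101000 → 3-byte char (#5). Advance 3.
Byte at offset 16: 0xE0 = 11100000 → 3-byte char (#6). Advance 3.
Reached end at offset 19 after 6 code points.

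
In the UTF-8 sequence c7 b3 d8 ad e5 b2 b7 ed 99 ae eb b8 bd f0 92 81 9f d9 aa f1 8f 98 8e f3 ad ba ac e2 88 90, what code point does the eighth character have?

U+4F60E

Offset 0: leading byte 0xC7 = 11000111 → 2-byte char #1 = C7 B3.
Offset 2: leading byte 0xD8 = 11011000 → 2-byte char #2 = D8 AD.
Offset 4: leading byte 0xE5 = 11100101 → 3-byte char #3 = E5 B2 B7.
Offset 7: leading byte 0xED = 11101101 → 3-byte char #4 = ED 99 AE.
Offset 10: leading byte 0xEB = 11101011 → 3-byte char #5 = EB B8 BD.
Offset 13: leading byte 0xF0 = 11110000 → 4-byte char #6 = F0 92 81 9F.
Offset 17: leading byte 0xD9 = 11011001 → 2-byte char #7 = D9 AA.
Offset 19: leading byte 0xF1 = 11110001 → 4-byte char #8 = F1 8F 98 8E.
Leading byte 0xF1 = 11110001 matches 11110xxx → 4-byte sequence.
Byte 1: 0xF1 = 11110001, payload 001 (3 bits).
Byte 2: 0x8F = 10001111 (10xxxxxx ✓), payload 001111.
Byte 3: 0x98 = 10011000 (10xxxxxx ✓), payload 011000.
Byte 4: 0x8E = 10001110 (10xxxxxx ✓), payload 001110.
Concatenate: 001001111011000001110 = 0x4F60E (21 bits → U+4F60E).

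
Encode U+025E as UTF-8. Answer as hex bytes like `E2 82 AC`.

U+025E = 0x25E = 606 decimal. In range U+0080–U+07FF → 2-byte form: 110xxxxx 10xxxxxx.
Binary (11 bits): 01001011110.
Split 5+6: 01001 | 011110.
Byte 1: 11001001 = 0xC9.
Byte 2: 10011110 = 0x9E.

C9 9E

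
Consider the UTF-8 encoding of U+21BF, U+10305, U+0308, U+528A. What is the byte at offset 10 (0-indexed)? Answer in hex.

0x8A

U+21BF → 3-byte form E2 86 BF at offsets 0–2.
U+10305 → 4-byte form F0 90 8C 85 at offsets 3–6.
U+0308 → 2-byte form CC 88 at offsets 7–8.
U+528A → 3-byte form E5 8A 8A at offsets 9–11.
Offset 10 falls in char 4's range; it's byte 2 of E5 8A 8A = 0x8A.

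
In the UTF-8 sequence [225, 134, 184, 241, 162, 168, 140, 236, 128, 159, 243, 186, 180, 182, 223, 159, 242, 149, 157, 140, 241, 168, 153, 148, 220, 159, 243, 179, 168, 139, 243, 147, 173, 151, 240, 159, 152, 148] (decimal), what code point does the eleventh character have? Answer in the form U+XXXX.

U+1F614

Offset 0: leading byte 0xE1 = 11100001 → 3-byte char #1 = E1 86 B8.
Offset 3: leading byte 0xF1 = 11110001 → 4-byte char #2 = F1 A2 A8 8C.
Offset 7: leading byte 0xEC = 11101100 → 3-byte char #3 = EC 80 9F.
Offset 10: leading byte 0xF3 = 11110011 → 4-byte char #4 = F3 BA B4 B6.
Offset 14: leading byte 0xDF = 11011111 → 2-byte char #5 = DF 9F.
Offset 16: leading byte 0xF2 = 11110010 → 4-byte char #6 = F2 95 9D 8C.
Offset 20: leading byte 0xF1 = 11110001 → 4-byte char #7 = F1 A8 99 94.
Offset 24: leading byte 0xDC = 11011100 → 2-byte char #8 = DC 9F.
Offset 26: leading byte 0xF3 = 11110011 → 4-byte char #9 = F3 B3 A8 8B.
Offset 30: leading byte 0xF3 = 11110011 → 4-byte char #10 = F3 93 AD 97.
Offset 34: leading byte 0xF0 = 11110000 → 4-byte char #11 = F0 9F 98 94.
Leading byte 0xF0 = 11110000 matches 11110xxx → 4-byte sequence.
Byte 1: 0xF0 = 11110000, payload 000 (3 bits).
Byte 2: 0x9F = 10011111 (10xxxxxx ✓), payload 011111.
Byte 3: 0x98 = 10011000 (10xxxxxx ✓), payload 011000.
Byte 4: 0x94 = 10010100 (10xxxxxx ✓), payload 010100.
Concatenate: 000011111011000010100 = 0x1F614 (21 bits → U+1F614).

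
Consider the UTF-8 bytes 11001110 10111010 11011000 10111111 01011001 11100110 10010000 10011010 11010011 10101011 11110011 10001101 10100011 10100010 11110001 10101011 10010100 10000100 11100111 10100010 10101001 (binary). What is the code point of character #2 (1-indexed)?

U+063F

Offset 0: leading byte 0xCE = 11001110 → 2-byte char #1 = CE BA.
Offset 2: leading byte 0xD8 = 11011000 → 2-byte char #2 = D8 BF.
Leading byte 0xD8 = 11011000 matches 110xxxxx → 2-byte sequence.
Byte 1: 0xD8 = 11011000, payload 11000 (5 bits).
Byte 2: 0xBF = 10111111 (10xxxxxx ✓), payload 111111.
Concatenate: 11000111111 = 0x63F (11 bits → U+063F).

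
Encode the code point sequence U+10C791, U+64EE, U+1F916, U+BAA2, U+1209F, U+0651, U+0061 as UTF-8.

F4 8C 9E 91 E6 93 AE F0 9F A4 96 EB AA A2 F0 92 82 9F D9 91 61

U+10C791: 4-byte form → F4 8C 9E 91.
U+64EE: 3-byte form → E6 93 AE.
U+1F916: 4-byte form → F0 9F A4 96.
U+BAA2: 3-byte form → EB AA A2.
U+1209F: 4-byte form → F0 92 82 9F.
U+0651: 2-byte form → D9 91.
U+0061: 1-byte form → 61.
Concatenated (21 bytes): F4 8C 9E 91 E6 93 AE F0 9F A4 96 EB AA A2 F0 92 82 9F D9 91 61.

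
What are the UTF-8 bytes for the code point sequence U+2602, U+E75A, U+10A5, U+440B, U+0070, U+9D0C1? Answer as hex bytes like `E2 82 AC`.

U+2602: 3-byte form → E2 98 82.
U+E75A: 3-byte form → EE 9D 9A.
U+10A5: 3-byte form → E1 82 A5.
U+440B: 3-byte form → E4 90 8B.
U+0070: 1-byte form → 70.
U+9D0C1: 4-byte form → F2 9D 83 81.
Concatenated (17 bytes): E2 98 82 EE 9D 9A E1 82 A5 E4 90 8B 70 F2 9D 83 81.

E2 98 82 EE 9D 9A E1 82 A5 E4 90 8B 70 F2 9D 83 81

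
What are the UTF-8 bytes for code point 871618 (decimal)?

U+D4CC2 = 0xD4CC2 = 871618 decimal. In range U+10000–U+10FFFF → 4-byte form: 11110xxx 10xxxxxx 10xxxxxx 10xxxxxx.
Binary (21 bits): 011010100110011000010.
Split 3+6+6+6: 011 | 010100 | 110011 | 000010.
Byte 1: 11110011 = 0xF3.
Byte 2: 10010100 = 0x94.
Byte 3: 10110011 = 0xB3.
Byte 4: 10000010 = 0x82.

F3 94 B3 82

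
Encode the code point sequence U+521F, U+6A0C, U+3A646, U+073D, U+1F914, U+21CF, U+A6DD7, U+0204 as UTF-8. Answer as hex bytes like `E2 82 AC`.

E5 88 9F E6 A8 8C F0 BA 99 86 DC BD F0 9F A4 94 E2 87 8F F2 A6 B7 97 C8 84

U+521F: 3-byte form → E5 88 9F.
U+6A0C: 3-byte form → E6 A8 8C.
U+3A646: 4-byte form → F0 BA 99 86.
U+073D: 2-byte form → DC BD.
U+1F914: 4-byte form → F0 9F A4 94.
U+21CF: 3-byte form → E2 87 8F.
U+A6DD7: 4-byte form → F2 A6 B7 97.
U+0204: 2-byte form → C8 84.
Concatenated (25 bytes): E5 88 9F E6 A8 8C F0 BA 99 86 DC BD F0 9F A4 94 E2 87 8F F2 A6 B7 97 C8 84.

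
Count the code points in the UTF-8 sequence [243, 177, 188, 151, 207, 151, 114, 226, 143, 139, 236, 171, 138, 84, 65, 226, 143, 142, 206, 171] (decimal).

Byte at offset 0: 0xF3 = 11110011 → 4-byte char (#1). Advance 4.
Byte at offset 4: 0xCF = 11001111 → 2-byte char (#2). Advance 2.
Byte at offset 6: 0x72 = 01110010 → 1-byte char (#3). Advance 1.
Byte at offset 7: 0xE2 = 11100010 → 3-byte char (#4). Advance 3.
Byte at offset 10: 0xEC = 11101100 → 3-byte char (#5). Advance 3.
Byte at offset 13: 0x54 = 01010100 → 1-byte char (#6). Advance 1.
Byte at offset 14: 0x41 = 01000001 → 1-byte char (#7). Advance 1.
Byte at offset 15: 0xE2 = 11100010 → 3-byte char (#8). Advance 3.
Byte at offset 18: 0xCE = 11001110 → 2-byte char (#9). Advance 2.
Reached end at offset 20 after 9 code points.

9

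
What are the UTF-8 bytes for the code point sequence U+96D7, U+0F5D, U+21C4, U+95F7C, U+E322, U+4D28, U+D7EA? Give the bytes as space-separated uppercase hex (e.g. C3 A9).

U+96D7: 3-byte form → E9 9B 97.
U+0F5D: 3-byte form → E0 BD 9D.
U+21C4: 3-byte form → E2 87 84.
U+95F7C: 4-byte form → F2 95 BD BC.
U+E322: 3-byte form → EE 8C A2.
U+4D28: 3-byte form → E4 B4 A8.
U+D7EA: 3-byte form → ED 9F AA.
Concatenated (22 bytes): E9 9B 97 E0 BD 9D E2 87 84 F2 95 BD BC EE 8C A2 E4 B4 A8 ED 9F AA.

E9 9B 97 E0 BD 9D E2 87 84 F2 95 BD BC EE 8C A2 E4 B4 A8 ED 9F AA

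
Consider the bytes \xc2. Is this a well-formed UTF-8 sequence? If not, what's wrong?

invalid (sequence truncated)

Leading byte 0xC2 = 11000010 → 2-byte form, but only 1 byte is present.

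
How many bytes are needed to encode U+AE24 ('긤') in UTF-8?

U+AE24 = 0xAE24. UTF-8 uses 1 byte below 0x80, 2 below 0x800, 3 below 0x10000, 4 up to 0x10FFFF. 0xAE24 is in U+0800–U+FFFF → 3 bytes.

3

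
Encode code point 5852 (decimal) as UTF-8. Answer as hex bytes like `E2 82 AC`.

U+16DC = 0x16DC = 5852 decimal. In range U+0800–U+FFFF → 3-byte form: 1110xxxx 10xxxxxx 10xxxxxx.
Binary (16 bits): 0001011011011100.
Split 4+6+6: 0001 | 011011 | 011100.
Byte 1: 11100001 = 0xE1.
Byte 2: 10011011 = 0x9B.
Byte 3: 10011100 = 0x9C.

E1 9B 9C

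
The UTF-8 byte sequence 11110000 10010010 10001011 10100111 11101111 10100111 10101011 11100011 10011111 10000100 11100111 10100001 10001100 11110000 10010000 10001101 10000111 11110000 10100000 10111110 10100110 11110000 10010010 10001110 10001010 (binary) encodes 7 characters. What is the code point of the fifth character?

U+10347

Offset 0: leading byte 0xF0 = 11110000 → 4-byte char #1 = F0 92 8B A7.
Offset 4: leading byte 0xEF = 11101111 → 3-byte char #2 = EF A7 AB.
Offset 7: leading byte 0xE3 = 11100011 → 3-byte char #3 = E3 9F 84.
Offset 10: leading byte 0xE7 = 11100111 → 3-byte char #4 = E7 A1 8C.
Offset 13: leading byte 0xF0 = 11110000 → 4-byte char #5 = F0 90 8D 87.
Leading byte 0xF0 = 11110000 matches 11110xxx → 4-byte sequence.
Byte 1: 0xF0 = 11110000, payload 000 (3 bits).
Byte 2: 0x90 = 10010000 (10xxxxxx ✓), payload 010000.
Byte 3: 0x8D = 10001101 (10xxxxxx ✓), payload 001101.
Byte 4: 0x87 = 10000111 (10xxxxxx ✓), payload 000111.
Concatenate: 000010000001101000111 = 0x10347 (21 bits → U+10347).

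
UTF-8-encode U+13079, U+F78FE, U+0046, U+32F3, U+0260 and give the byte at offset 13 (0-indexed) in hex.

U+13079 → 4-byte form F0 93 81 B9 at offsets 0–3.
U+F78FE → 4-byte form F3 B7 A3 BE at offsets 4–7.
U+0046 → 1-byte form 46 at offsets 8–8.
U+32F3 → 3-byte form E3 8B B3 at offsets 9–11.
U+0260 → 2-byte form C9 A0 at offsets 12–13.
Offset 13 falls in char 5's range; it's byte 2 of C9 A0 = 0xA0.

0xA0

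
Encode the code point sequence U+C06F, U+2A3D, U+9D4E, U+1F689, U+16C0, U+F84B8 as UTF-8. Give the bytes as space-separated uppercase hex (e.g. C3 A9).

U+C06F: 3-byte form → EC 81 AF.
U+2A3D: 3-byte form → E2 A8 BD.
U+9D4E: 3-byte form → E9 B5 8E.
U+1F689: 4-byte form → F0 9F 9A 89.
U+16C0: 3-byte form → E1 9B 80.
U+F84B8: 4-byte form → F3 B8 92 B8.
Concatenated (20 bytes): EC 81 AF E2 A8 BD E9 B5 8E F0 9F 9A 89 E1 9B 80 F3 B8 92 B8.

EC 81 AF E2 A8 BD E9 B5 8E F0 9F 9A 89 E1 9B 80 F3 B8 92 B8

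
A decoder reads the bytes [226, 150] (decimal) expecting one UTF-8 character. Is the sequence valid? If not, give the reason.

Leading byte 0xE2 = 11100010 → 3-byte form, but only 2 bytes are present.

invalid (sequence truncated)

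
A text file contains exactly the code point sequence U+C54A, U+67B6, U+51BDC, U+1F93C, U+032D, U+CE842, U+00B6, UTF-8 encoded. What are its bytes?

EC 95 8A E6 9E B6 F1 91 AF 9C F0 9F A4 BC CC AD F3 8E A1 82 C2 B6

U+C54A: 3-byte form → EC 95 8A.
U+67B6: 3-byte form → E6 9E B6.
U+51BDC: 4-byte form → F1 91 AF 9C.
U+1F93C: 4-byte form → F0 9F A4 BC.
U+032D: 2-byte form → CC AD.
U+CE842: 4-byte form → F3 8E A1 82.
U+00B6: 2-byte form → C2 B6.
Concatenated (22 bytes): EC 95 8A E6 9E B6 F1 91 AF 9C F0 9F A4 BC CC AD F3 8E A1 82 C2 B6.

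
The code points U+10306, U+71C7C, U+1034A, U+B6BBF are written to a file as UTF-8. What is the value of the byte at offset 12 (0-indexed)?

0xF2

U+10306 → 4-byte form F0 90 8C 86 at offsets 0–3.
U+71C7C → 4-byte form F1 B1 B1 BC at offsets 4–7.
U+1034A → 4-byte form F0 90 8D 8A at offsets 8–11.
U+B6BBF → 4-byte form F2 B6 AE BF at offsets 12–15.
Offset 12 falls in char 4's range; it's byte 1 of F2 B6 AE BF = 0xF2.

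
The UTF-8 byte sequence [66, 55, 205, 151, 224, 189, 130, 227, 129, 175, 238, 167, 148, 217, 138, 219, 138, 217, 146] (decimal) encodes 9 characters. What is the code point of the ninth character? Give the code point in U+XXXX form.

Offset 0: leading byte 0x42 = 01000010 → 1-byte char #1 = 42.
Offset 1: leading byte 0x37 = 00110111 → 1-byte char #2 = 37.
Offset 2: leading byte 0xCD = 11001101 → 2-byte char #3 = CD 97.
Offset 4: leading byte 0xE0 = 11100000 → 3-byte char #4 = E0 BD 82.
Offset 7: leading byte 0xE3 = 11100011 → 3-byte char #5 = E3 81 AF.
Offset 10: leading byte 0xEE = 11101110 → 3-byte char #6 = EE A7 94.
Offset 13: leading byte 0xD9 = 11011001 → 2-byte char #7 = D9 8A.
Offset 15: leading byte 0xDB = 11011011 → 2-byte char #8 = DB 8A.
Offset 17: leading byte 0xD9 = 11011001 → 2-byte char #9 = D9 92.
Leading byte 0xD9 = 11011001 matches 110xxxxx → 2-byte sequence.
Byte 1: 0xD9 = 11011001, payload 11001 (5 bits).
Byte 2: 0x92 = 10010010 (10xxxxxx ✓), payload 010010.
Concatenate: 11001010010 = 0x652 (11 bits → U+0652).

U+0652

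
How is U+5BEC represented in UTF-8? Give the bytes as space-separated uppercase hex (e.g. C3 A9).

E5 AF AC

U+5BEC = 0x5BEC = 23532 decimal. In range U+0800–U+FFFF → 3-byte form: 1110xxxx 10xxxxxx 10xxxxxx.
Binary (16 bits): 0101101111101100.
Split 4+6+6: 0101 | 101111 | 101100.
Byte 1: 11100101 = 0xE5.
Byte 2: 10101111 = 0xAF.
Byte 3: 10101100 = 0xAC.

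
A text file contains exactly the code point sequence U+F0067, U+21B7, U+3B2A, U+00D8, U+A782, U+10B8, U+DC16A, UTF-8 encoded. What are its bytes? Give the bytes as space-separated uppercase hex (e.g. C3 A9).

U+F0067: 4-byte form → F3 B0 81 A7.
U+21B7: 3-byte form → E2 86 B7.
U+3B2A: 3-byte form → E3 AC AA.
U+00D8: 2-byte form → C3 98.
U+A782: 3-byte form → EA 9E 82.
U+10B8: 3-byte form → E1 82 B8.
U+DC16A: 4-byte form → F3 9C 85 AA.
Concatenated (22 bytes): F3 B0 81 A7 E2 86 B7 E3 AC AA C3 98 EA 9E 82 E1 82 B8 F3 9C 85 AA.

F3 B0 81 A7 E2 86 B7 E3 AC AA C3 98 EA 9E 82 E1 82 B8 F3 9C 85 AA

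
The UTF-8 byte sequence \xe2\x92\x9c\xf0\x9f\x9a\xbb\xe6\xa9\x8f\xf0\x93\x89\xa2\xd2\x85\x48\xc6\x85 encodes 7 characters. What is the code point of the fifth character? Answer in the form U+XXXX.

Offset 0: leading byte 0xE2 = 11100010 → 3-byte char #1 = E2 92 9C.
Offset 3: leading byte 0xF0 = 11110000 → 4-byte char #2 = F0 9F 9A BB.
Offset 7: leading byte 0xE6 = 11100110 → 3-byte char #3 = E6 A9 8F.
Offset 10: leading byte 0xF0 = 11110000 → 4-byte char #4 = F0 93 89 A2.
Offset 14: leading byte 0xD2 = 11010010 → 2-byte char #5 = D2 85.
Leading byte 0xD2 = 11010010 matches 110xxxxx → 2-byte sequence.
Byte 1: 0xD2 = 11010010, payload 10010 (5 bits).
Byte 2: 0x85 = 10000101 (10xxxxxx ✓), payload 000101.
Concatenate: 10010000101 = 0x485 (11 bits → U+0485).

U+0485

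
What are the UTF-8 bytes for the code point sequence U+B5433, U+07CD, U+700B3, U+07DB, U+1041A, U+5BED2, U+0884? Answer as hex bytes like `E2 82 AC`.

U+B5433: 4-byte form → F2 B5 90 B3.
U+07CD: 2-byte form → DF 8D.
U+700B3: 4-byte form → F1 B0 82 B3.
U+07DB: 2-byte form → DF 9B.
U+1041A: 4-byte form → F0 90 90 9A.
U+5BED2: 4-byte form → F1 9B BB 92.
U+0884: 3-byte form → E0 A2 84.
Concatenated (23 bytes): F2 B5 90 B3 DF 8D F1 B0 82 B3 DF 9B F0 90 90 9A F1 9B BB 92 E0 A2 84.

F2 B5 90 B3 DF 8D F1 B0 82 B3 DF 9B F0 90 90 9A F1 9B BB 92 E0 A2 84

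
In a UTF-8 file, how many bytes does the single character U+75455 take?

4

U+75455 = 0x75455. UTF-8 uses 1 byte below 0x80, 2 below 0x800, 3 below 0x10000, 4 up to 0x10FFFF. 0x75455 is in U+10000–U+10FFFF → 4 bytes.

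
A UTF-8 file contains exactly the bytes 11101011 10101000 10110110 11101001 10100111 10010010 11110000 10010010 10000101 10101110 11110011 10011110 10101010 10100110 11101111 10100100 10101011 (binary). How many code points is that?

Byte at offset 0: 0xEB = 11101011 → 3-byte char (#1). Advance 3.
Byte at offset 3: 0xE9 = 11101001 → 3-byte char (#2). Advance 3.
Byte at offset 6: 0xF0 = 11110000 → 4-byte char (#3). Advance 4.
Byte at offset 10: 0xF3 = 11110011 → 4-byte char (#4). Advance 4.
Byte at offset 14: 0xEF = 11101111 → 3-byte char (#5). Advance 3.
Reached end at offset 17 after 5 code points.

5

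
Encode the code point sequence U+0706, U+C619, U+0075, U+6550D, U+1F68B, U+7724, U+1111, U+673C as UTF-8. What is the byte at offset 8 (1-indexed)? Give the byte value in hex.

1-indexed offset 8 is 0-indexed offset 7.
U+0706 → 2-byte form DC 86 at offsets 0–1.
U+C619 → 3-byte form EC 98 99 at offsets 2–4.
U+0075 → 1-byte form 75 at offsets 5–5.
U+6550D → 4-byte form F1 A5 94 8D at offsets 6–9.
Offset 7 falls in char 4's range; it's byte 2 of F1 A5 94 8D = 0xA5.

0xA5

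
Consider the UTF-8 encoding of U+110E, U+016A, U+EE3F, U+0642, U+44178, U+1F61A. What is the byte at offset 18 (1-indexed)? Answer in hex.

1-indexed offset 18 is 0-indexed offset 17.
U+110E → 3-byte form E1 84 8E at offsets 0–2.
U+016A → 2-byte form C5 AA at offsets 3–4.
U+EE3F → 3-byte form EE B8 BF at offsets 5–7.
U+0642 → 2-byte form D9 82 at offsets 8–9.
U+44178 → 4-byte form F1 84 85 B8 at offsets 10–13.
U+1F61A → 4-byte form F0 9F 98 9A at offsets 14–17.
Offset 17 falls in char 6's range; it's byte 4 of F0 9F 98 9A = 0x9A.

0x9A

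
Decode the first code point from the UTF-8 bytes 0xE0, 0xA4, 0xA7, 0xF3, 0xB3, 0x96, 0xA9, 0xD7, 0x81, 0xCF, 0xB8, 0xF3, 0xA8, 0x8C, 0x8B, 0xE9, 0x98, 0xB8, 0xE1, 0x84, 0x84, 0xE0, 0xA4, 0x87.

U+0927

Offset 0: leading byte 0xE0 = 11100000 → 3-byte char #1 = E0 A4 A7.
Leading byte 0xE0 = 11100000 matches 1110xxxx → 3-byte sequence.
Byte 1: 0xE0 = 11100000, payload 0000 (4 bits).
Byte 2: 0xA4 = 10100100 (10xxxxxx ✓), payload 100100.
Byte 3: 0xA7 = 10100111 (10xxxxxx ✓), payload 100111.
Concatenate: 0000100100100111 = 0x927 (16 bits → U+0927).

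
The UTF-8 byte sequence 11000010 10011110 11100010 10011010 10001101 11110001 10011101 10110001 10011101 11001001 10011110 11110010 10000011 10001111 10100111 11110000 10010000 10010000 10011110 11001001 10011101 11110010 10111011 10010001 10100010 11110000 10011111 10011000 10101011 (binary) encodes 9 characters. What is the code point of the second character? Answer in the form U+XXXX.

Offset 0: leading byte 0xC2 = 11000010 → 2-byte char #1 = C2 9E.
Offset 2: leading byte 0xE2 = 11100010 → 3-byte char #2 = E2 9A 8D.
Leading byte 0xE2 = 11100010 matches 1110xxxx → 3-byte sequence.
Byte 1: 0xE2 = 11100010, payload 0010 (4 bits).
Byte 2: 0x9A = 10011010 (10xxxxxx ✓), payload 011010.
Byte 3: 0x8D = 10001101 (10xxxxxx ✓), payload 001101.
Concatenate: 0010011010001101 = 0x268D (16 bits → U+268D).

U+268D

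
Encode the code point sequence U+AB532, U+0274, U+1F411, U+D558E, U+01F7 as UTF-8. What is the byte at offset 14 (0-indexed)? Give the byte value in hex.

0xC7

U+AB532 → 4-byte form F2 AB 94 B2 at offsets 0–3.
U+0274 → 2-byte form C9 B4 at offsets 4–5.
U+1F411 → 4-byte form F0 9F 90 91 at offsets 6–9.
U+D558E → 4-byte form F3 95 96 8E at offsets 10–13.
U+01F7 → 2-byte form C7 B7 at offsets 14–15.
Offset 14 falls in char 5's range; it's byte 1 of C7 B7 = 0xC7.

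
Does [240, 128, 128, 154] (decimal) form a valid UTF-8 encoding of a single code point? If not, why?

Leading byte 0xF0 = 11110000 → 4-byte form.
Continuation bytes all match 10xxxxxx. Payload decodes to 0x1A.
But 0x1A < 0x10000, the minimum for a 4-byte sequence — this is an overlong encoding.

invalid (overlong encoding)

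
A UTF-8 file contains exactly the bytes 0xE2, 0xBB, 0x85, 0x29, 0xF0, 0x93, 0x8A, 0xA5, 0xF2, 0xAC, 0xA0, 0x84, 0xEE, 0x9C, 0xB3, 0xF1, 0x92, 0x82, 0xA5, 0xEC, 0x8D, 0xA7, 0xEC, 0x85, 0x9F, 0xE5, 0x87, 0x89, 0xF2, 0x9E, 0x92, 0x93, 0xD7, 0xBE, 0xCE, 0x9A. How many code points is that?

12

Byte at offset 0: 0xE2 = 11100010 → 3-byte char (#1). Advance 3.
Byte at offset 3: 0x29 = 00101001 → 1-byte char (#2). Advance 1.
Byte at offset 4: 0xF0 = 11110000 → 4-byte char (#3). Advance 4.
Byte at offset 8: 0xF2 = 11110010 → 4-byte char (#4). Advance 4.
Byte at offset 12: 0xEE = 11101110 → 3-byte char (#5). Advance 3.
Byte at offset 15: 0xF1 = 11110001 → 4-byte char (#6). Advance 4.
Byte at offset 19: 0xEC = 11101100 → 3-byte char (#7). Advance 3.
Byte at offset 22: 0xEC = 11101100 → 3-byte char (#8). Advance 3.
Byte at offset 25: 0xE5 = 11100101 → 3-byte char (#9). Advance 3.
Byte at offset 28: 0xF2 = 11110010 → 4-byte char (#10). Advance 4.
Byte at offset 32: 0xD7 = 11010111 → 2-byte char (#11). Advance 2.
Byte at offset 34: 0xCE = 11001110 → 2-byte char (#12). Advance 2.
Reached end at offset 36 after 12 code points.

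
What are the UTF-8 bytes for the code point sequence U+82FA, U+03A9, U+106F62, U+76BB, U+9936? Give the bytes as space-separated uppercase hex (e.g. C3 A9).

U+82FA: 3-byte form → E8 8B BA.
U+03A9: 2-byte form → CE A9.
U+106F62: 4-byte form → F4 86 BD A2.
U+76BB: 3-byte form → E7 9A BB.
U+9936: 3-byte form → E9 A4 B6.
Concatenated (15 bytes): E8 8B BA CE A9 F4 86 BD A2 E7 9A BB E9 A4 B6.

E8 8B BA CE A9 F4 86 BD A2 E7 9A BB E9 A4 B6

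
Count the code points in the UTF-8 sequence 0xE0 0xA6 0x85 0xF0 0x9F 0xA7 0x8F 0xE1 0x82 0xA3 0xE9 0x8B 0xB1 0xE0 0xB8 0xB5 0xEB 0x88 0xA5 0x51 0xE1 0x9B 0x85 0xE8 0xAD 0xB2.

9

Byte at offset 0: 0xE0 = 11100000 → 3-byte char (#1). Advance 3.
Byte at offset 3: 0xF0 = 11110000 → 4-byte char (#2). Advance 4.
Byte at offset 7: 0xE1 = 11100001 → 3-byte char (#3). Advance 3.
Byte at offset 10: 0xE9 = 11101001 → 3-byte char (#4). Advance 3.
Byte at offset 13: 0xE0 = 11100000 → 3-byte char (#5). Advance 3.
Byte at offset 16: 0xEB = 11101011 → 3-byte char (#6). Advance 3.
Byte at offset 19: 0x51 = 01010001 → 1-byte char (#7). Advance 1.
Byte at offset 20: 0xE1 = 11100001 → 3-byte char (#8). Advance 3.
Byte at offset 23: 0xE8 = 11101000 → 3-byte char (#9). Advance 3.
Reached end at offset 26 after 9 code points.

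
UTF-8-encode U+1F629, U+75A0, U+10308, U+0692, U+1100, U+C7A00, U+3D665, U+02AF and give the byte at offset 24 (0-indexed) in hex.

0xCA

U+1F629 → 4-byte form F0 9F 98 A9 at offsets 0–3.
U+75A0 → 3-byte form E7 96 A0 at offsets 4–6.
U+10308 → 4-byte form F0 90 8C 88 at offsets 7–10.
U+0692 → 2-byte form DA 92 at offsets 11–12.
U+1100 → 3-byte form E1 84 80 at offsets 13–15.
U+C7A00 → 4-byte form F3 87 A8 80 at offsets 16–19.
U+3D665 → 4-byte form F0 BD 99 A5 at offsets 20–23.
U+02AF → 2-byte form CA AF at offsets 24–25.
Offset 24 falls in char 8's range; it's byte 1 of CA AF = 0xCA.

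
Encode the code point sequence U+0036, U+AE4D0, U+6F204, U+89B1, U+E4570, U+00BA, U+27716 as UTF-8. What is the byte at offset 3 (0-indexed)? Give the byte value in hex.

U+0036 → 1-byte form 36 at offsets 0–0.
U+AE4D0 → 4-byte form F2 AE 93 90 at offsets 1–4.
Offset 3 falls in char 2's range; it's byte 3 of F2 AE 93 90 = 0x93.

0x93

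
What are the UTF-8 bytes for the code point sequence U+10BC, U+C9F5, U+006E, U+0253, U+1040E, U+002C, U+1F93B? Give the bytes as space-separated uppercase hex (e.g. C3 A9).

E1 82 BC EC A7 B5 6E C9 93 F0 90 90 8E 2C F0 9F A4 BB

U+10BC: 3-byte form → E1 82 BC.
U+C9F5: 3-byte form → EC A7 B5.
U+006E: 1-byte form → 6E.
U+0253: 2-byte form → C9 93.
U+1040E: 4-byte form → F0 90 90 8E.
U+002C: 1-byte form → 2C.
U+1F93B: 4-byte form → F0 9F A4 BB.
Concatenated (18 bytes): E1 82 BC EC A7 B5 6E C9 93 F0 90 90 8E 2C F0 9F A4 BB.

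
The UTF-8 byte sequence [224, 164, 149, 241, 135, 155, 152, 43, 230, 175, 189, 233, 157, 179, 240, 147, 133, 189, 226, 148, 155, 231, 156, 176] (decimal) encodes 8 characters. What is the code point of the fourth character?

Offset 0: leading byte 0xE0 = 11100000 → 3-byte char #1 = E0 A4 95.
Offset 3: leading byte 0xF1 = 11110001 → 4-byte char #2 = F1 87 9B 98.
Offset 7: leading byte 0x2B = 00101011 → 1-byte char #3 = 2B.
Offset 8: leading byte 0xE6 = 11100110 → 3-byte char #4 = E6 AF BD.
Leading byte 0xE6 = 11100110 matches 1110xxxx → 3-byte sequence.
Byte 1: 0xE6 = 11100110, payload 0110 (4 bits).
Byte 2: 0xAF = 10101111 (10xxxxxx ✓), payload 101111.
Byte 3: 0xBD = 10111101 (10xxxxxx ✓), payload 111101.
Concatenate: 0110101111111101 = 0x6BFD (16 bits → U+6BFD).

U+6BFD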